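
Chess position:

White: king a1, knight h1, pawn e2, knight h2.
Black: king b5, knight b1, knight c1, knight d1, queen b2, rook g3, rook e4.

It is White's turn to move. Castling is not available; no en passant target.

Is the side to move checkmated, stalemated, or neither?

White to move; white king on a1.
In check: yes, from the black queen on b2.
King squares — b1: attacked by Qb2; a2: attacked by Nc1; b2: attacked by Nd1.
Legal moves for White: none.
In check with no legal moves → checkmate.

checkmate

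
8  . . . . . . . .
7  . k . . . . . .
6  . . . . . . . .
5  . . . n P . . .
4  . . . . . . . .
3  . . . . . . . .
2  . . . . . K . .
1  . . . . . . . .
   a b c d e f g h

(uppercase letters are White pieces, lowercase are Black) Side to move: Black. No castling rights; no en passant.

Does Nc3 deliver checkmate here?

After Nc3: white king on f2; in check: no.
White is not in check, so this cannot be checkmate.

no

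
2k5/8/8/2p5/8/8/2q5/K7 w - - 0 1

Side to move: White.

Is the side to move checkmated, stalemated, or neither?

White to move; white king on a1.
In check: no.
King squares — b1: attacked by Qc2; a2: attacked by Qc2; b2: attacked by Qc2.
Legal moves for White: none.
Not in check and no legal moves → stalemate.

stalemate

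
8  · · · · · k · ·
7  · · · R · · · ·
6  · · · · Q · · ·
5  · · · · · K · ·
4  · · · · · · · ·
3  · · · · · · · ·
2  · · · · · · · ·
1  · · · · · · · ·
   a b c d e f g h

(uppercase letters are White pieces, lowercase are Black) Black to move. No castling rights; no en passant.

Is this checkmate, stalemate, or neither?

Black to move; black king on f8.
In check: no.
King squares — e7: attacked by Qe6; f7: attacked by Qe6; g7: attacked by Rd7; e8: attacked by Qe6; g8: attacked by Qe6.
Legal moves for Black: none.
Not in check and no legal moves → stalemate.

stalemate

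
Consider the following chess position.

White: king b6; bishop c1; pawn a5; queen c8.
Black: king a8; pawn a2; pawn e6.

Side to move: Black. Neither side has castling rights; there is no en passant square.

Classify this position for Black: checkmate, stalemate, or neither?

Black to move; black king on a8.
In check: yes, from the white queen on c8.
King squares — a7: attacked by Kb6; b7: attacked by Kb6; b8: attacked by Qc8.
Legal moves for Black: none.
In check with no legal moves → checkmate.

checkmate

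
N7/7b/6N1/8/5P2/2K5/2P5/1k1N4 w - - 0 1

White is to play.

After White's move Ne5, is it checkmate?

no

After Ne5: black king on b1; in check: no.
Black is not in check, so this cannot be checkmate.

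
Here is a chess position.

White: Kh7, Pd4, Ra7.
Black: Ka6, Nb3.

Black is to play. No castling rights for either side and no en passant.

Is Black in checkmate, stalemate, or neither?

Black to move; black king on a6.
In check: yes, from the white rook on a7.
Legal moves for Black: Kxa7, Kb6, Kb5.
Black is in check but has 3 legal moves → neither.

neither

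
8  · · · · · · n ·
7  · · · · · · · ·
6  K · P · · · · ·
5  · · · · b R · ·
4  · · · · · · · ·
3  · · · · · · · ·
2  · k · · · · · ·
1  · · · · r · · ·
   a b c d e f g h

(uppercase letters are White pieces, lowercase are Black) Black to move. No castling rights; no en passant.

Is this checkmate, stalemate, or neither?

neither

Black to move; black king on b2.
In check: no.
Legal moves for Black include: Ne7, Nh6, Nf6, Bh8, Bb8, Bg7, Bc7, Bf6, Bd6, Bf4, Bd4, Bg3, Bc3, Bh2, Kc3, Kb3, Ka3, Kc2, ... (list truncated; more exist).
Black has legal moves and is not in check → neither.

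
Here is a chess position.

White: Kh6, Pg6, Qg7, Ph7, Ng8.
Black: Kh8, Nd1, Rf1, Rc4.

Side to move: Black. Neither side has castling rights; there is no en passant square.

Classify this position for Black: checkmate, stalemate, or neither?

Black to move; black king on h8.
In check: yes, from the white queen on g7.
King squares — g7: attacked by Kh6; h7: attacked by Pg6; g8: attacked by Qg7.
Legal moves for Black: none.
In check with no legal moves → checkmate.

checkmate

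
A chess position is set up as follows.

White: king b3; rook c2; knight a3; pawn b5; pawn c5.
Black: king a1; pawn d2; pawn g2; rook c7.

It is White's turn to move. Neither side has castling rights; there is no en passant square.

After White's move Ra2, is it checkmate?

yes

After Ra2: black king on a1; in check: yes, from the white rook on a2.
King squares — b1: attacked by Na3; a2: attacked by Kb3; b2: attacked by Ra2.
Black has no legal moves → checkmate.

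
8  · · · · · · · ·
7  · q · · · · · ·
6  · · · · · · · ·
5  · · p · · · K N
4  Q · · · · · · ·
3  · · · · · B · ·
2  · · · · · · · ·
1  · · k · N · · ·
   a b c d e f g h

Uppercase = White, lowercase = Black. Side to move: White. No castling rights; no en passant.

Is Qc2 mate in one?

yes

After Qc2: black king on c1; in check: yes, from the white queen on c2.
King squares — b1: attacked by Qc2; d1: attacked by Qc2; b2: attacked by Qc2; c2: attacked by Ne1; d2: attacked by Qc2.
Black has no legal moves → checkmate.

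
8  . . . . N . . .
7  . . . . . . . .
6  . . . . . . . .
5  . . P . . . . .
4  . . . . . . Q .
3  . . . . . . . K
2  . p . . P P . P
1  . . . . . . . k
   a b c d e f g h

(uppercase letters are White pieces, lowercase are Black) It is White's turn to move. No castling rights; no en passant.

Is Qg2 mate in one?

After Qg2: black king on h1; in check: yes, from the white queen on g2.
King squares — g1: attacked by Qg2; g2: attacked by Kh3; h2: attacked by Qg2.
Black has no legal moves → checkmate.

yes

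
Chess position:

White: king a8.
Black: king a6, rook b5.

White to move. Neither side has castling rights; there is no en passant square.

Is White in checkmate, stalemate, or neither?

stalemate

White to move; white king on a8.
In check: no.
King squares — a7: attacked by Ka6; b7: attacked by Rb5; b8: attacked by Rb5.
Legal moves for White: none.
Not in check and no legal moves → stalemate.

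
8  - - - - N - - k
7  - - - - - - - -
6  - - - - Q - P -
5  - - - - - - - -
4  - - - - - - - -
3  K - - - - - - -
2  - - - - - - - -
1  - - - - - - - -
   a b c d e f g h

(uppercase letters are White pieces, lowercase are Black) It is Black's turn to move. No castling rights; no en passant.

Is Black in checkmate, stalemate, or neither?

Black to move; black king on h8.
In check: no.
King squares — g7: attacked by Ne8; h7: attacked by Pg6; g8: attacked by Qe6.
Legal moves for Black: none.
Not in check and no legal moves → stalemate.

stalemate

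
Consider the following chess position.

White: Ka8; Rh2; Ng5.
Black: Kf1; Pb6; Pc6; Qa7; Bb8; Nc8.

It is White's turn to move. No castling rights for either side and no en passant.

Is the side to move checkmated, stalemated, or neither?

White to move; white king on a8.
In check: yes, from the black queen on a7.
King squares — a7: attacked by Bb8; b7: attacked by Qa7; b8: attacked by Qa7.
Legal moves for White: none.
In check with no legal moves → checkmate.

checkmate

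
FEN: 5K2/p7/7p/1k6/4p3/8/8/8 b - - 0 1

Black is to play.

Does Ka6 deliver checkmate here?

no

After Ka6: white king on f8; in check: no.
White is not in check, so this cannot be checkmate.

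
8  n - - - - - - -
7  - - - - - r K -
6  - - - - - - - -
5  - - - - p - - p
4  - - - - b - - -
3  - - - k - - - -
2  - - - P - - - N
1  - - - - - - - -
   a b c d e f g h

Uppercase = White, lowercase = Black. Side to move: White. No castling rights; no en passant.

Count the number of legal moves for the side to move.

White to move; king on g7.
In check: yes, from the black rook on f7.
Legal moves: Kh8, Kg8, Kxf7, Kh6.
Count: 4.

4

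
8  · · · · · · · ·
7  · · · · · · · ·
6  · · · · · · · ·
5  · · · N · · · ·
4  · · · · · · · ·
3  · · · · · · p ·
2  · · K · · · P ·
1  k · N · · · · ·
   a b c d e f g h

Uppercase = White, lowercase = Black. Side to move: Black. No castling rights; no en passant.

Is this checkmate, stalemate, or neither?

Black to move; black king on a1.
In check: no.
King squares — b1: attacked by Kc2; a2: attacked by Nc1; b2: attacked by Kc2.
Legal moves for Black: none.
Not in check and no legal moves → stalemate.

stalemate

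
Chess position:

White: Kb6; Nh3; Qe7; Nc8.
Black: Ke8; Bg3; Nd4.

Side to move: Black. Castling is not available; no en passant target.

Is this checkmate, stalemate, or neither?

checkmate

Black to move; black king on e8.
In check: yes, from the white queen on e7.
King squares — d7: attacked by Qe7; e7: attacked by Nc8; f7: attacked by Qe7; d8: attacked by Qe7; f8: attacked by Qe7.
Legal moves for Black: none.
In check with no legal moves → checkmate.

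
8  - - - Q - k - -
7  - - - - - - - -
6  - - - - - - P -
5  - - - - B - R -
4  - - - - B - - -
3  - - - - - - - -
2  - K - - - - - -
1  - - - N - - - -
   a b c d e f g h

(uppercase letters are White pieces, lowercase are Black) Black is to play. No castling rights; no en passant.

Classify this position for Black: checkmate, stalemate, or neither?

Black to move; black king on f8.
In check: yes, from the white queen on d8.
King squares — e7: attacked by Qd8; f7: attacked by Pg6; g7: attacked by Be5; e8: attacked by Qd8; g8: attacked by Qd8.
Legal moves for Black: none.
In check with no legal moves → checkmate.

checkmate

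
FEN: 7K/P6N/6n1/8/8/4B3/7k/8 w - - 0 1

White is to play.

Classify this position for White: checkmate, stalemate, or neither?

neither

White to move; white king on h8.
In check: yes, from the black knight on g6.
King squares — g7: available; h7: own knight; g8: available.
Legal moves for White: Kg8, Kg7.
White is in check but has 2 legal moves → neither.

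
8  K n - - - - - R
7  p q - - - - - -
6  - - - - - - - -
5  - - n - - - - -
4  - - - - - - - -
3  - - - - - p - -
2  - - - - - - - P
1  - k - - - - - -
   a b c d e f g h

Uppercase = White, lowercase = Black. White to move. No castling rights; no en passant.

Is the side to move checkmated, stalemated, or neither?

checkmate

White to move; white king on a8.
In check: yes, from the black queen on b7.
King squares — a7: attacked by Qb7; b7: attacked by Nc5; b8: attacked by Qb7.
Legal moves for White: none.
In check with no legal moves → checkmate.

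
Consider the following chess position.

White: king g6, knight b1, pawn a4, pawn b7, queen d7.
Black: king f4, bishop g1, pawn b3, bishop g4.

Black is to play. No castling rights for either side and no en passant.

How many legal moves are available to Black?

21

Black to move; king on f4.
In check: no.
Legal moves: Bxd7, Be6, Bh5+, Bf5+, Bh3, Bf3, Be2, Bd1, Ke5, Ke4, Kg3, Kf3, Ke3, Ba7, Bb6, Bc5, Bd4, Be3, Bh2, Bf2, b2.
Count: 21.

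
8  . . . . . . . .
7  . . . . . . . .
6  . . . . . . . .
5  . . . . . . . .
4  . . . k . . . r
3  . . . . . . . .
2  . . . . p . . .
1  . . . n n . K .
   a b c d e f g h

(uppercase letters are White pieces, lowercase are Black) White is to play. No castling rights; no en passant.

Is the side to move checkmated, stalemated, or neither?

White to move; white king on g1.
In check: no.
King squares — f1: attacked by Pe2; h1: attacked by Rh4; f2: attacked by Nd1; g2: attacked by Ne1; h2: attacked by Rh4.
Legal moves for White: none.
Not in check and no legal moves → stalemate.

stalemate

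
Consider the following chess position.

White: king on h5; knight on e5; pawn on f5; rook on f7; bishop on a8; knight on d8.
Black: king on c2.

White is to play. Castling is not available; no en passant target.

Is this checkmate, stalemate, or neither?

White to move; white king on h5.
In check: no.
Legal moves for White include: Nb7, Ne6, Ndc6, Bb7, Bc6, Bd5, Be4+, Bf3, Bg2, Bh1, Rf8, Rh7, Rg7, Re7, Rd7, Rc7+, Rb7, Ra7, ... (list truncated; more exist).
White has legal moves and is not in check → neither.

neither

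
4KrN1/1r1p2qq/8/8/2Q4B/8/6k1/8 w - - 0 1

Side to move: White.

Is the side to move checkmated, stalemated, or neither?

White to move; white king on e8.
In check: yes, from the black rook on f8.
King squares — d7: attacked by Rb7; e7: attacked by Qg7; f7: attacked by Qg7; d8: attacked by Rf8; f8: attacked by Qg7.
Legal moves for White: none.
In check with no legal moves → checkmate.

checkmate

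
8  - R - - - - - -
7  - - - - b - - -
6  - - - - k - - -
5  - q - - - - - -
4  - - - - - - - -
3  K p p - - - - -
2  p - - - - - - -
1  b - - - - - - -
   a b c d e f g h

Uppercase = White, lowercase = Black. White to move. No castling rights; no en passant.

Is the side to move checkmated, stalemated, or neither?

White to move; white king on a3.
In check: yes, from the black bishop on e7.
King squares — a2: attacked by Pb3; b2: attacked by Ba1; b3: attacked by Qb5; a4: attacked by Qb5; b4: attacked by Qb5.
Legal moves for White: none.
In check with no legal moves → checkmate.

checkmate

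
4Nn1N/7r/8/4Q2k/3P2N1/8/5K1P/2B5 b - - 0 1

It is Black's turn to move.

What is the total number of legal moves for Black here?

Black to move; king on h5.
In check: yes, from the white queen on e5.
Legal moves: Kh4, Kxg4.
Count: 2.

2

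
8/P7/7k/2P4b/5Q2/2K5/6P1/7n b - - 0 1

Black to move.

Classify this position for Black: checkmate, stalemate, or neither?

neither

Black to move; black king on h6.
In check: yes, from the white queen on f4.
Legal moves for Black: Kh7, Kg7, Kg6.
Black is in check but has 3 legal moves → neither.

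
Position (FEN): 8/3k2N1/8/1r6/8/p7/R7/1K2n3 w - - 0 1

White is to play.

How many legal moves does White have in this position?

3

White to move; king on b1.
In check: yes, from the black rook on b5.
Legal moves: Kc1, Ka1, Rb2.
Count: 3.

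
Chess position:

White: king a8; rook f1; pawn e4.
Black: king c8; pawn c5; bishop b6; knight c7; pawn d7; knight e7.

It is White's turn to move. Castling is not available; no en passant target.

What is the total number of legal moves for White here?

White to move; king on a8.
In check: yes, from the black knight on c7.
Legal moves: none.
Count: 0.

0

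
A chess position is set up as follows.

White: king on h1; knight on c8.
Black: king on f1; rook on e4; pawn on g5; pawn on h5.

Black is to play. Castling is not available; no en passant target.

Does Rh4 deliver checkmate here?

yes

After Rh4: white king on h1; in check: yes, from the black rook on h4.
King squares — g1: attacked by Kf1; g2: attacked by Kf1; h2: attacked by Rh4.
White has no legal moves → checkmate.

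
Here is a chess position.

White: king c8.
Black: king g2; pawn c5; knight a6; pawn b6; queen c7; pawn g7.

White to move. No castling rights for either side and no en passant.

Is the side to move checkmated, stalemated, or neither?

checkmate

White to move; white king on c8.
In check: yes, from the black queen on c7.
King squares — b7: attacked by Qc7; c7: attacked by Na6; d7: attacked by Qc7; b8: attacked by Na6; d8: attacked by Qc7.
Legal moves for White: none.
In check with no legal moves → checkmate.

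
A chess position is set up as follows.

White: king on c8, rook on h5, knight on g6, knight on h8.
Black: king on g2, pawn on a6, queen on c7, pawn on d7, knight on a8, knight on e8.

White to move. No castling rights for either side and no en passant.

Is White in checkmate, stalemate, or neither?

checkmate

White to move; white king on c8.
In check: yes, from the black queen on c7.
King squares — b7: attacked by Qc7; c7: attacked by Na8; d7: attacked by Qc7; b8: attacked by Qc7; d8: attacked by Qc7.
Legal moves for White: none.
In check with no legal moves → checkmate.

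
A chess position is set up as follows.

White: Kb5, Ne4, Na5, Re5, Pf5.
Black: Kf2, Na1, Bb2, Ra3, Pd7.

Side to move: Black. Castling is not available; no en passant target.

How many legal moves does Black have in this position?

Black to move; king on f2.
In check: yes, from the white knight on e4.
Legal moves: Kf3, Ke3, Kg2, Ke2, Kg1, Kf1, Ke1.
Count: 7.

7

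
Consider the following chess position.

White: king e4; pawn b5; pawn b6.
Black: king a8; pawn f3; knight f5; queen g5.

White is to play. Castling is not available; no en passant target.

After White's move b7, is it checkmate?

After b7: black king on a8; in check: yes, from the white pawn on b7.
Black has 3 legal replies: Kb8, Kxb7, Ka7.
In check but a legal move exists → not checkmate.

no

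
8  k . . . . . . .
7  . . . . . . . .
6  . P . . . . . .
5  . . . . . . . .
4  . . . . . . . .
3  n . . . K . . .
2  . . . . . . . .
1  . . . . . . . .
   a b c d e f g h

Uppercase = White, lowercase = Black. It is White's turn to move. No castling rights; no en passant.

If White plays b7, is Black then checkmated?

After b7: black king on a8; in check: yes, from the white pawn on b7.
Black has 3 legal replies: Kb8, Kxb7, Ka7.
In check but a legal move exists → not checkmate.

no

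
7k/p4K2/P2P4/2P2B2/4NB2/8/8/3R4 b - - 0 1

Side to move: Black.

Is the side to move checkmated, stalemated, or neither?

stalemate

Black to move; black king on h8.
In check: no.
King squares — g7: attacked by Kf7; h7: attacked by Bf5; g8: attacked by Kf7.
Legal moves for Black: none.
Not in check and no legal moves → stalemate.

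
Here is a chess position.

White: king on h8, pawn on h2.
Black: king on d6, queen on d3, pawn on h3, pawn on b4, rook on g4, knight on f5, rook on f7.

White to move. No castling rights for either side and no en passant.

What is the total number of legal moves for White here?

White to move; king on h8.
In check: no.
Legal moves: none.
Count: 0.

0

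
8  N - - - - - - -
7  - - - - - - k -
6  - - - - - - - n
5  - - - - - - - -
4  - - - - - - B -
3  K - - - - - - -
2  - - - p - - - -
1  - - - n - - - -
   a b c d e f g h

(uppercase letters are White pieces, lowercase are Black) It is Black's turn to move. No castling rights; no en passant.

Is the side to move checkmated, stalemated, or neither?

Black to move; black king on g7.
In check: no.
Legal moves for Black: Kh8, Kg8, Kf8, Kh7, Kf7, Kg6, Kf6, Ng8, Nf7, Nf5, Nxg4, Ne3, Nc3, Nf2, Nb2.
Black has 15 legal moves and is not in check → neither.

neither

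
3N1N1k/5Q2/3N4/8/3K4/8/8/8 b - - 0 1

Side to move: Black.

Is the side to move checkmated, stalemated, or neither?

stalemate

Black to move; black king on h8.
In check: no.
King squares — g7: attacked by Qf7; h7: attacked by Qf7; g8: attacked by Qf7.
Legal moves for Black: none.
Not in check and no legal moves → stalemate.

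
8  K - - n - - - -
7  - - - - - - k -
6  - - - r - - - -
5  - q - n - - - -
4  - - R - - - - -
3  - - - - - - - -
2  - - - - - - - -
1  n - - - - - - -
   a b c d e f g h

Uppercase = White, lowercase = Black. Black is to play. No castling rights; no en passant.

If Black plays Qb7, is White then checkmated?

yes

After Qb7: white king on a8; in check: yes, from the black queen on b7.
King squares — a7: attacked by Qb7; b7: attacked by Nd8; b8: attacked by Qb7.
White has no legal moves → checkmate.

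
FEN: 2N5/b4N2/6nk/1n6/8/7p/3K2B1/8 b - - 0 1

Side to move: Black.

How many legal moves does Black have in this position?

3

Black to move; king on h6.
In check: yes, from the white knight on f7.
Legal moves: Kh7, Kg7, Kh5.
Count: 3.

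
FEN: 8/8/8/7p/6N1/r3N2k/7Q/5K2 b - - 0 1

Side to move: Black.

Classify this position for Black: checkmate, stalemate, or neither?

Black to move; black king on h3.
In check: yes, from the white queen on h2.
King squares — g2: attacked by Kf1; h2: attacked by Ng4; g3: attacked by Qh2; g4: attacked by Ne3; h4: attacked by Qh2.
Legal moves for Black: none.
In check with no legal moves → checkmate.

checkmate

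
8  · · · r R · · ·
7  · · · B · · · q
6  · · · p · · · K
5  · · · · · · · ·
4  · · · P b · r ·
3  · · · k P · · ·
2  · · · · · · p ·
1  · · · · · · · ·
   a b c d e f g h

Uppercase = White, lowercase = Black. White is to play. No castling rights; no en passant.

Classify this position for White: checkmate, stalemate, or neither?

checkmate

White to move; white king on h6.
In check: yes, from the black queen on h7.
King squares — g5: attacked by Rg4; h5: attacked by Qh7; g6: attacked by Be4; g7: attacked by Rg4; h7: attacked by Be4.
Legal moves for White: none.
In check with no legal moves → checkmate.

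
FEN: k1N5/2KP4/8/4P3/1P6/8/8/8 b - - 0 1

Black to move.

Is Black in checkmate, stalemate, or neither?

Black to move; black king on a8.
In check: no.
King squares — a7: attacked by Nc8; b7: attacked by Kc7; b8: attacked by Kc7.
Legal moves for Black: none.
Not in check and no legal moves → stalemate.

stalemate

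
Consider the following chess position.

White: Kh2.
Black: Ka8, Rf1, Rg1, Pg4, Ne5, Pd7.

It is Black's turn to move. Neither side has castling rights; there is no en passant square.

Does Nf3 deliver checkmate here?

After Nf3: white king on h2; in check: yes, from the black knight on f3.
King squares — g1: attacked by Rf1; h1: attacked by Rg1; g2: attacked by Rg1; g3: attacked by Rg1; h3: attacked by Pg4.
White has no legal moves → checkmate.

yes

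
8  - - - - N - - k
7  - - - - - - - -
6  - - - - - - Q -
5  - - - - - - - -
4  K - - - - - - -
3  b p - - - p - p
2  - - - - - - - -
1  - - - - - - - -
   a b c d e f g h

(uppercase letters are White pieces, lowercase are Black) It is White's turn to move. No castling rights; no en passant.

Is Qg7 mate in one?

yes

After Qg7: black king on h8; in check: yes, from the white queen on g7.
King squares — g7: attacked by Ne8; h7: attacked by Qg7; g8: attacked by Qg7.
Black has no legal moves → checkmate.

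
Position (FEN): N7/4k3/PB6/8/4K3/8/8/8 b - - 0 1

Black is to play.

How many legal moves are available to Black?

7

Black to move; king on e7.
In check: no.
Legal moves: Kf8, Ke8, Kf7, Kd7, Kf6, Ke6, Kd6.
Count: 7.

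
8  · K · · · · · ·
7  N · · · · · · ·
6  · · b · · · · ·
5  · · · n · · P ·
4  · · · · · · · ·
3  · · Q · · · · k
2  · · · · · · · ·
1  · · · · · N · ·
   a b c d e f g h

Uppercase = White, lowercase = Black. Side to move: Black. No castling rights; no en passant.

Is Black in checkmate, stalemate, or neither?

neither

Black to move; black king on h3.
In check: yes, from the white queen on c3.
King squares — g2: available; h2: attacked by Nf1; g3: attacked by Nf1; g4: available; h4: available.
Legal moves for Black: Kh4, Kg4, Kg2, Ne3, Nxc3.
Black is in check but has 5 legal moves → neither.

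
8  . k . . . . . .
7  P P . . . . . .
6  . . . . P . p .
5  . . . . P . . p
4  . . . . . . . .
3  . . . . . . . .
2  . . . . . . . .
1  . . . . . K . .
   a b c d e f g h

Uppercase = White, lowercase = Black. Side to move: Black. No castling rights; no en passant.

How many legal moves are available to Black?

Black to move; king on b8.
In check: yes, from the white pawn on a7.
Legal moves: Kc7, Kxb7, Kxa7.
Count: 3.

3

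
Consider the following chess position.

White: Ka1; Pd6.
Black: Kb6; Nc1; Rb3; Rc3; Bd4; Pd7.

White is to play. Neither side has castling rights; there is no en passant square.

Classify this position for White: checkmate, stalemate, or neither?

stalemate

White to move; white king on a1.
In check: no.
King squares — b1: attacked by Rb3; a2: attacked by Nc1; b2: attacked by Rb3.
Legal moves for White: none.
Not in check and no legal moves → stalemate.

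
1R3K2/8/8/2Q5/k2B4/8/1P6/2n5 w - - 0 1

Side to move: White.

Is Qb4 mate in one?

After Qb4: black king on a4; in check: yes, from the white queen on b4.
King squares — a3: attacked by Pb2; b3: attacked by Qb4; b4: attacked by Rb8; a5: attacked by Qb4; b5: attacked by Qb4.
Black has no legal moves → checkmate.

yes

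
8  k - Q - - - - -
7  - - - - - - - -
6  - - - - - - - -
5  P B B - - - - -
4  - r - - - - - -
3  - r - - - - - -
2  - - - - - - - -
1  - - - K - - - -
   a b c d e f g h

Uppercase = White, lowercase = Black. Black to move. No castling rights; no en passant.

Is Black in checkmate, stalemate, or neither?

checkmate

Black to move; black king on a8.
In check: yes, from the white queen on c8.
King squares — a7: attacked by Bc5; b7: attacked by Qc8; b8: attacked by Qc8.
Legal moves for Black: none.
In check with no legal moves → checkmate.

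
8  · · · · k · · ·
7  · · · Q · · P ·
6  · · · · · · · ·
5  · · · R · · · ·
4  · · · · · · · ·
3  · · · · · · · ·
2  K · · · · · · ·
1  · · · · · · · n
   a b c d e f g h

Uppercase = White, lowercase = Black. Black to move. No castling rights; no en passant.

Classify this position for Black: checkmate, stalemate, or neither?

checkmate

Black to move; black king on e8.
In check: yes, from the white queen on d7.
King squares — d7: attacked by Rd5; e7: attacked by Qd7; f7: attacked by Qd7; d8: attacked by Qd7; f8: attacked by Pg7.
Legal moves for Black: none.
In check with no legal moves → checkmate.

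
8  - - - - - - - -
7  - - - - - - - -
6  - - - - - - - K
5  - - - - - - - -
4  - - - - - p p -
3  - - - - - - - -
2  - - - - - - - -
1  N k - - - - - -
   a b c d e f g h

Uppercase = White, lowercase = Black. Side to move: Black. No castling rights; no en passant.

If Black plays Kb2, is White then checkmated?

After Kb2: white king on h6; in check: no.
White is not in check, so this cannot be checkmate.

no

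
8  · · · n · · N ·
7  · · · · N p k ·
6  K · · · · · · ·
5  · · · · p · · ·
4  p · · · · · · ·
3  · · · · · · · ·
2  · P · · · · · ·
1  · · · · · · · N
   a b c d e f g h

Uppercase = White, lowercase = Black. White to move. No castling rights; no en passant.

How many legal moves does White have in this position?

White to move; king on a6.
In check: no.
Legal moves: Nh6, Nf6, Nc8, Ng6, Nc6, Nf5+, Nd5, Ka7, Kb6, Kb5, Ka5, Ng3, Nf2, b3, b4.
Count: 15.

15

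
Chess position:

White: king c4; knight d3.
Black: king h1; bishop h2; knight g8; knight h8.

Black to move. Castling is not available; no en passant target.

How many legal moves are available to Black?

14

Black to move; king on h1.
In check: no.
Legal moves: Nf7, Ng6, Ne7, Nh6, Nf6, Bb8, Bc7, Bd6, Be5, Bf4, Bg3, Bg1, Kg2, Kg1.
Count: 14.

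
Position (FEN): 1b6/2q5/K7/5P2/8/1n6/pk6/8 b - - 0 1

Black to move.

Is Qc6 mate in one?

After Qc6: white king on a6; in check: yes, from the black queen on c6.
King squares — a5: attacked by Nb3; b5: attacked by Qc6; b6: attacked by Qc6; a7: attacked by Bb8; b7: attacked by Qc6.
White has no legal moves → checkmate.

yes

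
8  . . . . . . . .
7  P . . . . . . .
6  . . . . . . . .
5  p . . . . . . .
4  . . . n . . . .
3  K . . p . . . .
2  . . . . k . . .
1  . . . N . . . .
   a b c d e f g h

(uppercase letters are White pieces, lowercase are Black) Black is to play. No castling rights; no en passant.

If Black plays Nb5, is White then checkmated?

After Nb5: white king on a3; in check: yes, from the black knight on b5.
White has 4 legal replies: Ka4, Kb3, Kb2, Ka2.
In check but a legal move exists → not checkmate.

no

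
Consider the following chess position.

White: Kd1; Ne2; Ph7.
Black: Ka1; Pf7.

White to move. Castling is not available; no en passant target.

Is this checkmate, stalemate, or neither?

neither

White to move; white king on d1.
In check: no.
Legal moves for White: Nf4, Nd4, Ng3, Nc3, Ng1, Nc1, Kd2, Kc2, Ke1, Kc1, h8=Q+, h8=R, h8=B+, h8=N.
White has 14 legal moves and is not in check → neither.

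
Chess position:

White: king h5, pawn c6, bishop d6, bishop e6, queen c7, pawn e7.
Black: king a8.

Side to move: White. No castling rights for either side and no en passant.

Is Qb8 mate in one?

After Qb8: black king on a8; in check: yes, from the white queen on b8.
King squares — a7: attacked by Qb8; b7: attacked by Pc6; b8: attacked by Bd6.
Black has no legal moves → checkmate.

yes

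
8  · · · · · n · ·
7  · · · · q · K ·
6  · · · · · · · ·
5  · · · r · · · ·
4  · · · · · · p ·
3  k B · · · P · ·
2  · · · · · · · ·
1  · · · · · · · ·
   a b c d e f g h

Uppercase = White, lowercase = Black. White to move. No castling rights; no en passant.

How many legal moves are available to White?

3

White to move; king on g7.
In check: yes, from the black queen on e7.
Legal moves: Kh8, Kg8, Kh6.
Count: 3.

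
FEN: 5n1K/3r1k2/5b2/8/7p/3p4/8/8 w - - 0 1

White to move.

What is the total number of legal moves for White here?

White to move; king on h8.
In check: yes, from the black bishop on f6.
Legal moves: none.
Count: 0.

0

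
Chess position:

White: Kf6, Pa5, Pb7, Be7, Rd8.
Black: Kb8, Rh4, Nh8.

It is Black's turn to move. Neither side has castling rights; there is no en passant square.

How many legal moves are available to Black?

3

Black to move; king on b8.
In check: yes, from the white rook on d8.
Legal moves: Kc7, Kxb7, Ka7.
Count: 3.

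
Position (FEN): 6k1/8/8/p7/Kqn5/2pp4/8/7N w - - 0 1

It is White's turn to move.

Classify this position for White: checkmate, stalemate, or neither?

checkmate

White to move; white king on a4.
In check: yes, from the black queen on b4.
King squares — a3: attacked by Qb4; b3: attacked by Qb4; b4: attacked by Pa5; a5: attacked by Qb4; b5: attacked by Qb4.
Legal moves for White: none.
In check with no legal moves → checkmate.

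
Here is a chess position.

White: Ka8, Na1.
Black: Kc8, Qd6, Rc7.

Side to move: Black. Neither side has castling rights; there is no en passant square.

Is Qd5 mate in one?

yes

After Qd5: white king on a8; in check: yes, from the black queen on d5.
King squares — a7: attacked by Rc7; b7: attacked by Qd5; b8: attacked by Kc8.
White has no legal moves → checkmate.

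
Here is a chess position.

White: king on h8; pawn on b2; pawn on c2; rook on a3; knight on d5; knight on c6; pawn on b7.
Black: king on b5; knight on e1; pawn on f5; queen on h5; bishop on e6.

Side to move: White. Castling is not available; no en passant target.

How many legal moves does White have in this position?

1

White to move; king on h8.
In check: yes, from the black queen on h5.
Legal moves: Kg7.
Count: 1.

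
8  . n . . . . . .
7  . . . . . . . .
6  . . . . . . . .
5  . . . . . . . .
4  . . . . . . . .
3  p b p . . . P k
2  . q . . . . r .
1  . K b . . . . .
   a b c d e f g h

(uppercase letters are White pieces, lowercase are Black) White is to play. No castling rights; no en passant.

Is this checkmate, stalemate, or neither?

White to move; white king on b1.
In check: yes, from the black queen on b2.
King squares — a1: attacked by Qb2; c1: attacked by Qb2; a2: attacked by Qb2; b2: attacked by Bc1; c2: attacked by Qb2.
Legal moves for White: none.
In check with no legal moves → checkmate.

checkmate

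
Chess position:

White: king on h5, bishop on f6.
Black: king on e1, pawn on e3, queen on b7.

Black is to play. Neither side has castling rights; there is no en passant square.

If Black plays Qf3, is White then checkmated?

After Qf3: white king on h5; in check: yes, from the black queen on f3.
White has 4 legal replies: Kh6, Kg6, Kg5, Kh4.
In check but a legal move exists → not checkmate.

no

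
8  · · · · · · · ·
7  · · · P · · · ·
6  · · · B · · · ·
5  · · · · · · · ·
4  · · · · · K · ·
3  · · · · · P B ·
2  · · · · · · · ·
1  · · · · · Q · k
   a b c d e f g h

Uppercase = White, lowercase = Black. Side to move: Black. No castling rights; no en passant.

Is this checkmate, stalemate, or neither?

Black to move; black king on h1.
In check: yes, from the white queen on f1.
King squares — g1: attacked by Qf1; g2: attacked by Qf1; h2: attacked by Bg3.
Legal moves for Black: none.
In check with no legal moves → checkmate.

checkmate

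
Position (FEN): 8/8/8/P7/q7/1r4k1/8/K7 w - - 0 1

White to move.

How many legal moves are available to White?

0

White to move; king on a1.
In check: yes, from the black queen on a4.
Legal moves: none.
Count: 0.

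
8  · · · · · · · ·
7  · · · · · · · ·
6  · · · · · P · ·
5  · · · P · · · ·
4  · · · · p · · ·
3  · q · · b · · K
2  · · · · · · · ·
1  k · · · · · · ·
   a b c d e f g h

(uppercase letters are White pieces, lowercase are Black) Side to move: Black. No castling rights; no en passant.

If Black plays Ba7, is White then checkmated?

no

After Ba7: white king on h3; in check: yes, from the black queen on b3.
White has 4 legal replies: Kh4, Kg4, Kh2, Kg2.
In check but a legal move exists → not checkmate.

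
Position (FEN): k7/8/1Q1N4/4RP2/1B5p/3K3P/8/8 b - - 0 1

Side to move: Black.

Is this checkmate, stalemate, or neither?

Black to move; black king on a8.
In check: no.
King squares — a7: attacked by Qb6; b7: attacked by Qb6; b8: attacked by Qb6.
Legal moves for Black: none.
Not in check and no legal moves → stalemate.

stalemate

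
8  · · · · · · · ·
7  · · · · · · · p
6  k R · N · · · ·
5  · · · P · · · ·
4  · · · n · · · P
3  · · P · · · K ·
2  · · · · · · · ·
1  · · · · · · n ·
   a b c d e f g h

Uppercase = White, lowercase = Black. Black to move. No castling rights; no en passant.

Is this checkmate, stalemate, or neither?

neither

Black to move; black king on a6.
In check: yes, from the white rook on b6.
Legal moves for Black: Ka7, Kxb6, Ka5.
Black is in check but has 3 legal moves → neither.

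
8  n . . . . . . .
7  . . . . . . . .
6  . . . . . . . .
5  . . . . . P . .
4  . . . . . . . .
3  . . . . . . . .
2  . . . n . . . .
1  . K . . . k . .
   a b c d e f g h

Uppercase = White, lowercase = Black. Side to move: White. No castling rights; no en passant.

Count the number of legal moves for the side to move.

5

White to move; king on b1.
In check: yes, from the black knight on d2.
Legal moves: Kc2, Kb2, Ka2, Kc1, Ka1.
Count: 5.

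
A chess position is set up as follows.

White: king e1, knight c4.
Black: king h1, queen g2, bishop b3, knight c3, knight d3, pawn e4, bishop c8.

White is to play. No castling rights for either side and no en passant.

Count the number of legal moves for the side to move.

White to move; king on e1.
In check: yes, from the black knight on d3.
Legal moves: none.
Count: 0.

0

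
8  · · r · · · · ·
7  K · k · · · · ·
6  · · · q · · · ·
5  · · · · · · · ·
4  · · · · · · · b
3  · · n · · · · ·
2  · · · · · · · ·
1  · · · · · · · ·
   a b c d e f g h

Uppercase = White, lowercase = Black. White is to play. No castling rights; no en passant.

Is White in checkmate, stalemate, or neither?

White to move; white king on a7.
In check: no.
King squares — a6: attacked by Qd6; b6: attacked by Qd6; b7: attacked by Kc7; a8: attacked by Rc8; b8: attacked by Kc7.
Legal moves for White: none.
Not in check and no legal moves → stalemate.

stalemate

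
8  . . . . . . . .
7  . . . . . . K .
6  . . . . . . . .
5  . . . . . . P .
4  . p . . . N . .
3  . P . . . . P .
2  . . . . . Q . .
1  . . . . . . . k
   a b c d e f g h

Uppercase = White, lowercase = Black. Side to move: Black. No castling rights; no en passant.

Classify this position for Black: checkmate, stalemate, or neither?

stalemate

Black to move; black king on h1.
In check: no.
King squares — g1: attacked by Qf2; g2: attacked by Qf2; h2: attacked by Qf2.
Legal moves for Black: none.
Not in check and no legal moves → stalemate.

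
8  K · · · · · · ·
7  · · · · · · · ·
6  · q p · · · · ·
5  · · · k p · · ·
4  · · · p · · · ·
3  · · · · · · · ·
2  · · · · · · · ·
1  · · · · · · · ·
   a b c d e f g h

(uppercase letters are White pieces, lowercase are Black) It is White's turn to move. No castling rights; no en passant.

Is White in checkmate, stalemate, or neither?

stalemate

White to move; white king on a8.
In check: no.
King squares — a7: attacked by Qb6; b7: attacked by Qb6; b8: attacked by Qb6.
Legal moves for White: none.
Not in check and no legal moves → stalemate.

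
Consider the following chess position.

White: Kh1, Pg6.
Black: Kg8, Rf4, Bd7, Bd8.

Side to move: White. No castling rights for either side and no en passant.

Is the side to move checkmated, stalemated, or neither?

neither

White to move; white king on h1.
In check: no.
Legal moves for White: Kh2, Kg2, Kg1, g7.
White has 4 legal moves and is not in check → neither.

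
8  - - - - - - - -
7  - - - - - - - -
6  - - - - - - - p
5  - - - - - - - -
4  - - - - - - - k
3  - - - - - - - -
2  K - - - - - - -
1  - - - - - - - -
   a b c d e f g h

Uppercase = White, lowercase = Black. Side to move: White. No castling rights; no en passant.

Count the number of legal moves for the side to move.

White to move; king on a2.
In check: no.
Legal moves: Kb3, Ka3, Kb2, Kb1, Ka1.
Count: 5.

5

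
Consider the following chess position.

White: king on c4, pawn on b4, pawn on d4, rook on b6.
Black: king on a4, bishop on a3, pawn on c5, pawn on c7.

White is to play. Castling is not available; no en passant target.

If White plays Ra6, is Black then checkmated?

After Ra6: black king on a4; in check: yes, from the white rook on a6.
King squares — a3: own bishop; b3: attacked by Kc4; b4: attacked by Kc4; a5: attacked by Pb4; b5: attacked by Kc4.
Black has no legal moves → checkmate.

yes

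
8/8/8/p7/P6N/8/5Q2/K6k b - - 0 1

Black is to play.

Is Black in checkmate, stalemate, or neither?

Black to move; black king on h1.
In check: no.
King squares — g1: attacked by Qf2; g2: attacked by Qf2; h2: attacked by Qf2.
Legal moves for Black: none.
Not in check and no legal moves → stalemate.

stalemate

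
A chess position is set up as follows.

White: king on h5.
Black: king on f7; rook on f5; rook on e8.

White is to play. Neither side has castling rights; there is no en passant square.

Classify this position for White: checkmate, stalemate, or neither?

neither

White to move; white king on h5.
In check: yes, from the black rook on f5.
Legal moves for White: Kh6, Kh4, Kg4.
White is in check but has 3 legal moves → neither.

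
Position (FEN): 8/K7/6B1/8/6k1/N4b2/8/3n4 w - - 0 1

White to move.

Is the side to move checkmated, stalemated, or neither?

White to move; white king on a7.
In check: no.
Legal moves for White: Kb8, Kb6, Ka6, Be8, Bh7, Bf7, Bh5+, Bf5+, Be4, Bd3, Bc2, Bb1, Nb5, Nc4, Nc2, Nb1.
White has 16 legal moves and is not in check → neither.

neither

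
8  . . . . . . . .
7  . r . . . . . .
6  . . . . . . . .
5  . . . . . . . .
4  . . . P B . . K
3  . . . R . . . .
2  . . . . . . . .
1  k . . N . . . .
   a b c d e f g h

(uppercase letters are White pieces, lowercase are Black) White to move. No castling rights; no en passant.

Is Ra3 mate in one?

yes

After Ra3: black king on a1; in check: yes, from the white rook on a3.
King squares — b1: attacked by Be4; a2: attacked by Ra3; b2: attacked by Nd1.
Black has no legal moves → checkmate.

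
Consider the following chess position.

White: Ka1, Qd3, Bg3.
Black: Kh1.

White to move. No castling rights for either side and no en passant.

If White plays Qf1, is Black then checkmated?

After Qf1: black king on h1; in check: yes, from the white queen on f1.
King squares — g1: attacked by Qf1; g2: attacked by Qf1; h2: attacked by Bg3.
Black has no legal moves → checkmate.

yes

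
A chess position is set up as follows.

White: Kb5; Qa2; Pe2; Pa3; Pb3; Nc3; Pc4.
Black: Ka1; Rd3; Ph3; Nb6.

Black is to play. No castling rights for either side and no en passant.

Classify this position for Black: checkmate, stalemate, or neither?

Black to move; black king on a1.
In check: yes, from the white queen on a2.
King squares — b1: attacked by Qa2; a2: attacked by Nc3; b2: attacked by Qa2.
Legal moves for Black: none.
In check with no legal moves → checkmate.

checkmate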